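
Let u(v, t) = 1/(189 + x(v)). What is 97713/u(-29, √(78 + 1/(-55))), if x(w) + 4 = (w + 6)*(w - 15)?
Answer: 116962461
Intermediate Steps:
x(w) = -4 + (-15 + w)*(6 + w) (x(w) = -4 + (w + 6)*(w - 15) = -4 + (6 + w)*(-15 + w) = -4 + (-15 + w)*(6 + w))
u(v, t) = 1/(95 + v² - 9*v) (u(v, t) = 1/(189 + (-94 + v² - 9*v)) = 1/(95 + v² - 9*v))
97713/u(-29, √(78 + 1/(-55))) = 97713/(1/(95 + (-29)² - 9*(-29))) = 97713/(1/(95 + 841 + 261)) = 97713/(1/1197) = 97713*1197 = 116962461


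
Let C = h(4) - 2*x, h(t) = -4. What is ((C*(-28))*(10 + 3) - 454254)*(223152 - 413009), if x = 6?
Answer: 85137574510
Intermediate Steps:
C = -16 (C = -4 - 2*6 = -4 - 12 = -16)
((C*(-28))*(10 + 3) - 454254)*(223152 - 413009) = ((-16*(-28))*(10 + 3) - 454254)*(223152 - 413009) = (448*13 - 454254)*(-189857) = (5824 - 454254)*(-189857) = -448430*(-189857) = 85137574510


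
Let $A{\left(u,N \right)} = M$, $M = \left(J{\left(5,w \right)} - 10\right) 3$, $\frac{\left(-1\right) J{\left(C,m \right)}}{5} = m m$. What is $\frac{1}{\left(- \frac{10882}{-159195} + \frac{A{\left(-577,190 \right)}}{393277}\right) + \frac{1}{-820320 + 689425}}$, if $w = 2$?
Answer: $\frac{1639007816420685}{111649101302353} \approx 14.68$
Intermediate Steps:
$J{\left(C,m \right)} = - 5 m^{2}$ ($J{\left(C,m \right)} = - 5 m m = - 5 m^{2}$)
$M = -90$ ($M = \left(- 5 \cdot 2^{2} - 10\right) 3 = \left(\left(-5\right) 4 - 10\right) 3 = \left(-20 - 10\right) 3 = \left(-30\right) 3 = -90$)
$A{\left(u,N \right)} = -90$
$\frac{1}{\left(- \frac{10882}{-159195} + \frac{A{\left(-577,190 \right)}}{393277}\right) + \frac{1}{-820320 + 689425}} = \frac{1}{\left(- \frac{10882}{-159195} - \frac{90}{393277}\right) + \frac{1}{-820320 + 689425}} = \frac{1}{\left(\left(-10882\right) \left(- \frac{1}{159195}\right) - \frac{90}{393277}\right) + \frac{1}{-130895}} = \frac{1}{\left(\frac{10882}{159195} - \frac{90}{393277}\right) - \frac{1}{130895}} = \frac{1}{\frac{4265312764}{62607732015} - \frac{1}{130895}} = \frac{1}{\frac{111649101302353}{1639007816420685}} = \frac{1639007816420685}{111649101302353}$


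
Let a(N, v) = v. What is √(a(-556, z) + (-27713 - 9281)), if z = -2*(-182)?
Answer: 3*I*√4070 ≈ 191.39*I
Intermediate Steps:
z = 364
√(a(-556, z) + (-27713 - 9281)) = √(364 + (-27713 - 9281)) = √(364 - 36994) = √(-36630) = 3*I*√4070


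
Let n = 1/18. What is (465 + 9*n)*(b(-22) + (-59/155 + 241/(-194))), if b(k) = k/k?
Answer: -17438561/60140 ≈ -289.97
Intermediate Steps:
n = 1/18 ≈ 0.055556
b(k) = 1
(465 + 9*n)*(b(-22) + (-59/155 + 241/(-194))) = (465 + 9*(1/18))*(1 + (-59/155 + 241/(-194))) = (465 + ½)*(1 + (-59*1/155 + 241*(-1/194))) = 931*(1 + (-59/155 - 241/194))/2 = 931*(1 - 48801/30070)/2 = (931/2)*(-18731/30070) = -17438561/60140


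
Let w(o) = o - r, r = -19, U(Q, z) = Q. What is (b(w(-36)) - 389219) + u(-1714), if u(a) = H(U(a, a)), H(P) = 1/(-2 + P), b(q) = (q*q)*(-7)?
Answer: -671371273/1716 ≈ -3.9124e+5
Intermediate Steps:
w(o) = 19 + o (w(o) = o - 1*(-19) = o + 19 = 19 + o)
b(q) = -7*q² (b(q) = q²*(-7) = -7*q²)
u(a) = 1/(-2 + a)
(b(w(-36)) - 389219) + u(-1714) = (-7*(19 - 36)² - 389219) + 1/(-2 - 1714) = (-7*(-17)² - 389219) + 1/(-1716) = (-7*289 - 389219) - 1/1716 = (-2023 - 389219) - 1/1716 = -391242 - 1/1716 = -671371273/1716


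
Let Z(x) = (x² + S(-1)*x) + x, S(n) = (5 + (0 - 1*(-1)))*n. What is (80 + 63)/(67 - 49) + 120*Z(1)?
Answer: -8497/18 ≈ -472.06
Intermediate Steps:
S(n) = 6*n (S(n) = (5 + (0 + 1))*n = (5 + 1)*n = 6*n)
Z(x) = x² - 5*x (Z(x) = (x² + (6*(-1))*x) + x = (x² - 6*x) + x = x² - 5*x)
(80 + 63)/(67 - 49) + 120*Z(1) = (80 + 63)/(67 - 49) + 120*(1*(-5 + 1)) = 143/18 + 120*(1*(-4)) = 143*(1/18) + 120*(-4) = 143/18 - 480 = -8497/18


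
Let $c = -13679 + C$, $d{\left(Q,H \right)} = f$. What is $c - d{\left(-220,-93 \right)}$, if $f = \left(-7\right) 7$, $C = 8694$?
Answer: $-4936$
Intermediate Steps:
$f = -49$
$d{\left(Q,H \right)} = -49$
$c = -4985$ ($c = -13679 + 8694 = -4985$)
$c - d{\left(-220,-93 \right)} = -4985 - -49 = -4985 + 49 = -4936$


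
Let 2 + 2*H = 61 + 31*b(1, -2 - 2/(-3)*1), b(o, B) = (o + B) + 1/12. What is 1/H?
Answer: 8/205 ≈ 0.039024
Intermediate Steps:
b(o, B) = 1/12 + B + o (b(o, B) = (B + o) + 1/12 = 1/12 + B + o)
H = 205/8 (H = -1 + (61 + 31*(1/12 + (-2 - 2/(-3)*1) + 1))/2 = -1 + (61 + 31*(1/12 + (-2 - 2*(-⅓)*1) + 1))/2 = -1 + (61 + 31*(1/12 + (-2 + (⅔)*1) + 1))/2 = -1 + (61 + 31*(1/12 + (-2 + ⅔) + 1))/2 = -1 + (61 + 31*(1/12 - 4/3 + 1))/2 = -1 + (61 + 31*(-¼))/2 = -1 + (61 - 31/4)/2 = -1 + (½)*(213/4) = -1 + 213/8 = 205/8 ≈ 25.625)
1/H = 1/(205/8) = 8/205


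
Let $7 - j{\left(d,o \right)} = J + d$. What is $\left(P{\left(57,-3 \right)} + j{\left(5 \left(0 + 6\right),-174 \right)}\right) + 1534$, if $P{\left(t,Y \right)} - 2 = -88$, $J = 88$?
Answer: $1337$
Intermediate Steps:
$P{\left(t,Y \right)} = -86$ ($P{\left(t,Y \right)} = 2 - 88 = -86$)
$j{\left(d,o \right)} = -81 - d$ ($j{\left(d,o \right)} = 7 - \left(88 + d\right) = -81 - d$)
$\left(P{\left(57,-3 \right)} + j{\left(5 \left(0 + 6\right),-174 \right)}\right) + 1534 = \left(-86 - \left(81 + 5 \left(0 + 6\right)\right)\right) + 1534 = \left(-86 - \left(81 + 5 \cdot 6\right)\right) + 1534 = \left(-86 - 111\right) + 1534 = -197 + 1534 = 1337$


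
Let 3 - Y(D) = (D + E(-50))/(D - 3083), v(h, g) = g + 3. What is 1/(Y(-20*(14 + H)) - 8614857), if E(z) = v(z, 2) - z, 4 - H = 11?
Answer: -3223/27765674527 ≈ -1.1608e-7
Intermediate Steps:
H = -7 (H = 4 - 1*11 = 4 - 11 = -7)
v(h, g) = 3 + g
E(z) = 5 - z (E(z) = (3 + 2) - z = 5 - z)
Y(D) = 3 - (55 + D)/(-3083 + D) (Y(D) = 3 - (D + (5 - 1*(-50)))/(D - 3083) = 3 - (D + (5 + 50))/(-3083 + D) = 3 - (D + 55)/(-3083 + D) = 3 - (55 + D)/(-3083 + D))
1/(Y(-20*(14 + H)) - 8614857) = 1/(2*(-4652 - 20*(14 - 7))/(-3083 - 20*(14 - 7)) - 8614857) = 1/(2*(-4652 - 20*7)/(-3083 - 20*7) - 8614857) = 1/(2*(-4652 - 140)/(-3083 - 140) - 8614857) = 1/(2*(-4792)/(-3223) - 8614857) = 1/(2*(-1/3223)*(-4792) - 8614857) = 1/(9584/3223 - 8614857) = 1/(-27765674527/3223) = -3223/27765674527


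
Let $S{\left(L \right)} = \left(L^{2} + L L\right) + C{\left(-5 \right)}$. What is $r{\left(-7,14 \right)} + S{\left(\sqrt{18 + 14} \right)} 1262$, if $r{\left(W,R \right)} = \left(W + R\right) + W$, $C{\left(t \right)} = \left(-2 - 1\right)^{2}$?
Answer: $92126$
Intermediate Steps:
$C{\left(t \right)} = 9$ ($C{\left(t \right)} = \left(-3\right)^{2} = 9$)
$S{\left(L \right)} = 9 + 2 L^{2}$ ($S{\left(L \right)} = \left(L^{2} + L L\right) + 9 = \left(L^{2} + L^{2}\right) + 9 = 2 L^{2} + 9 = 9 + 2 L^{2}$)
$r{\left(W,R \right)} = R + 2 W$ ($r{\left(W,R \right)} = \left(R + W\right) + W = R + 2 W$)
$r{\left(-7,14 \right)} + S{\left(\sqrt{18 + 14} \right)} 1262 = \left(14 + 2 \left(-7\right)\right) + \left(9 + 2 \left(\sqrt{18 + 14}\right)^{2}\right) 1262 = \left(14 - 14\right) + \left(9 + 2 \left(\sqrt{32}\right)^{2}\right) 1262 = 0 + \left(9 + 2 \left(4 \sqrt{2}\right)^{2}\right) 1262 = 0 + \left(9 + 2 \cdot 32\right) 1262 = 0 + \left(9 + 64\right) 1262 = 0 + 73 \cdot 1262 = 0 + 92126 = 92126$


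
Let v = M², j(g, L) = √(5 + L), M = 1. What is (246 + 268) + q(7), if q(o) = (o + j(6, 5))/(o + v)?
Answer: 4119/8 + √10/8 ≈ 515.27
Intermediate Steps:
v = 1 (v = 1² = 1)
q(o) = (o + √10)/(1 + o) (q(o) = (o + √(5 + 5))/(o + 1) = (o + √10)/(1 + o))
(246 + 268) + q(7) = (246 + 268) + (7 + √10)/(1 + 7) = 514 + (7 + √10)/8 = 514 + (7/8 + √10/8) = 4119/8 + √10/8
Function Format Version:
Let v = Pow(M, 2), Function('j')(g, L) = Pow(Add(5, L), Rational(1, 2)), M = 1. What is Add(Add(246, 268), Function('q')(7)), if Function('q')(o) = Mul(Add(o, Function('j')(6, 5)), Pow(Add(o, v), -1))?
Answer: Add(Rational(4119, 8), Mul(Rational(1, 8), Pow(10, Rational(1, 2)))) ≈ 515.27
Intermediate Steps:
v = 1 (v = Pow(1, 2) = 1)
Function('q')(o) = Mul(Pow(Add(1, o), -1), Add(o, Pow(10, Rational(1, 2)))) (Function('q')(o) = Mul(Add(o, Pow(Add(5, 5), Rational(1, 2))), Pow(Add(o, 1), -1)) = Mul(Add(o, Pow(10, Rational(1, 2))), Pow(Add(1, o), -1)) = Mul(Pow(Add(1, o), -1), Add(o, Pow(10, Rational(1, 2)))))
Add(Add(246, 268), Function('q')(7)) = Add(Add(246, 268), Mul(Pow(Add(1, 7), -1), Add(7, Pow(10, Rational(1, 2))))) = Add(514, Mul(Pow(8, -1), Add(7, Pow(10, Rational(1, 2))))) = Add(514, Mul(Rational(1, 8), Add(7, Pow(10, Rational(1, 2))))) = Add(514, Add(Rational(7, 8), Mul(Rational(1, 8), Pow(10, Rational(1, 2))))) = Add(Rational(4119, 8), Mul(Rational(1, 8), Pow(10, Rational(1, 2))))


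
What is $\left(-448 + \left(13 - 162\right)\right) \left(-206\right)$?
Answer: $122982$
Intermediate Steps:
$\left(-448 + \left(13 - 162\right)\right) \left(-206\right) = \left(-448 - 149\right) \left(-206\right) = \left(-597\right) \left(-206\right) = 122982$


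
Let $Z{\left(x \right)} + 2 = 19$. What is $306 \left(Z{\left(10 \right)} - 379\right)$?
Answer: $-110772$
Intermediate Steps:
$Z{\left(x \right)} = 17$ ($Z{\left(x \right)} = -2 + 19 = 17$)
$306 \left(Z{\left(10 \right)} - 379\right) = 306 \left(17 - 379\right) = 306 \left(-362\right) = -110772$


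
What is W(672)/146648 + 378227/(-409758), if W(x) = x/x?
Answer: -27732911669/30045095592 ≈ -0.92304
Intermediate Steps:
W(x) = 1
W(672)/146648 + 378227/(-409758) = 1/146648 + 378227/(-409758) = 1*(1/146648) + 378227*(-1/409758) = 1/146648 - 378227/409758 = -27732911669/30045095592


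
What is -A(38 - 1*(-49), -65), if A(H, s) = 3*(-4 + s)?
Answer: 207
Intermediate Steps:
A(H, s) = -12 + 3*s
-A(38 - 1*(-49), -65) = -(-12 + 3*(-65)) = -(-12 - 195) = -1*(-207) = 207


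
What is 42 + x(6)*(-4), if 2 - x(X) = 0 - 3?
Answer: 22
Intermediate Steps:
x(X) = 5 (x(X) = 2 - (0 - 3) = 2 - 1*(-3) = 2 + 3 = 5)
42 + x(6)*(-4) = 42 + 5*(-4) = 42 - 20 = 22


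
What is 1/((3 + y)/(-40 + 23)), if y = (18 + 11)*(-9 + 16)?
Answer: -17/206 ≈ -0.082524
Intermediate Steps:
y = 203 (y = 29*7 = 203)
1/((3 + y)/(-40 + 23)) = 1/((3 + 203)/(-40 + 23)) = 1/(206/(-17)) = 1/(206*(-1/17)) = 1/(-206/17) = -17/206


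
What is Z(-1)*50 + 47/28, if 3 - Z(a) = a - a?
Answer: 4247/28 ≈ 151.68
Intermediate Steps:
Z(a) = 3 (Z(a) = 3 - (a - a) = 3 - 1*0 = 3 + 0 = 3)
Z(-1)*50 + 47/28 = 3*50 + 47/28 = 150 + 47*(1/28) = 150 + 47/28 = 4247/28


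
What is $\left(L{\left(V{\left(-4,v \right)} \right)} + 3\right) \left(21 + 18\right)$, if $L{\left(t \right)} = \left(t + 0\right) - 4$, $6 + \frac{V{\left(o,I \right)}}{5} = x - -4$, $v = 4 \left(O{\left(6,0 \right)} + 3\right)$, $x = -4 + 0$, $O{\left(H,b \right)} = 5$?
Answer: $-1209$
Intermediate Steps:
$x = -4$
$v = 32$ ($v = 4 \left(5 + 3\right) = 4 \cdot 8 = 32$)
$V{\left(o,I \right)} = -30$ ($V{\left(o,I \right)} = -30 + 5 \left(-4 - -4\right) = -30 + 5 \left(-4 + 4\right) = -30 + 5 \cdot 0 = -30 + 0 = -30$)
$L{\left(t \right)} = -4 + t$ ($L{\left(t \right)} = t - 4 = -4 + t$)
$\left(L{\left(V{\left(-4,v \right)} \right)} + 3\right) \left(21 + 18\right) = \left(\left(-4 - 30\right) + 3\right) \left(21 + 18\right) = \left(-34 + 3\right) 39 = \left(-31\right) 39 = -1209$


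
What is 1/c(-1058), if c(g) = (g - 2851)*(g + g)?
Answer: 1/8271444 ≈ 1.2090e-7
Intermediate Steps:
c(g) = 2*g*(-2851 + g) (c(g) = (-2851 + g)*(2*g) = 2*g*(-2851 + g))
1/c(-1058) = 1/(2*(-1058)*(-2851 - 1058)) = 1/(2*(-1058)*(-3909)) = 1/8271444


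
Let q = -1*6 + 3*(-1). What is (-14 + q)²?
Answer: 529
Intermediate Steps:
q = -9 (q = -6 - 3 = -9)
(-14 + q)² = (-14 - 9)² = (-23)² = 529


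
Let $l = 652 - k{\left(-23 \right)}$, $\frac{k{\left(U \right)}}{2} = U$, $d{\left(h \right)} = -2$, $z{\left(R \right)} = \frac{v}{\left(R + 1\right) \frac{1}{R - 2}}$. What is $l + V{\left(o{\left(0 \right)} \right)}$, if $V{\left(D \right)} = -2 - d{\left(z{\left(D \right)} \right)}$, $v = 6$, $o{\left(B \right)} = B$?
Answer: $698$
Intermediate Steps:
$z{\left(R \right)} = \frac{6 \left(-2 + R\right)}{1 + R}$ ($z{\left(R \right)} = \frac{6}{\left(R + 1\right) \frac{1}{R - 2}} = \frac{6}{\left(1 + R\right) \frac{1}{-2 + R}} = \frac{6}{\frac{1}{-2 + R} \left(1 + R\right)} = 6 \frac{-2 + R}{1 + R} = \frac{6 \left(-2 + R\right)}{1 + R}$)
$k{\left(U \right)} = 2 U$
$V{\left(D \right)} = 0$ ($V{\left(D \right)} = -2 - -2 = -2 + 2 = 0$)
$l = 698$ ($l = 652 - 2 \left(-23\right) = 652 - -46 = 652 + 46 = 698$)
$l + V{\left(o{\left(0 \right)} \right)} = 698 + 0 = 698$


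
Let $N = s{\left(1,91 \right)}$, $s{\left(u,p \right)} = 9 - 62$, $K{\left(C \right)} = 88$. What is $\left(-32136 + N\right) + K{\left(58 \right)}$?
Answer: $-32101$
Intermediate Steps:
$s{\left(u,p \right)} = -53$ ($s{\left(u,p \right)} = 9 - 62 = -53$)
$N = -53$
$\left(-32136 + N\right) + K{\left(58 \right)} = \left(-32136 - 53\right) + 88 = -32189 + 88 = -32101$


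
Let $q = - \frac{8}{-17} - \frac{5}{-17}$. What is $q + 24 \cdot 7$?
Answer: $\frac{2869}{17} \approx 168.76$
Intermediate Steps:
$q = \frac{13}{17}$ ($q = \left(-8\right) \left(- \frac{1}{17}\right) - - \frac{5}{17} = \frac{8}{17} + \frac{5}{17} = \frac{13}{17} \approx 0.76471$)
$q + 24 \cdot 7 = \frac{13}{17} + 24 \cdot 7 = \frac{13}{17} + 168 = \frac{2869}{17}$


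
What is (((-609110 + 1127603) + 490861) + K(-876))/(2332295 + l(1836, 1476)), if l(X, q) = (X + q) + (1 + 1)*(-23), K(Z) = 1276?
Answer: 1010630/2335561 ≈ 0.43271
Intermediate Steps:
l(X, q) = -46 + X + q (l(X, q) = (X + q) + 2*(-23) = (X + q) - 46 = -46 + X + q)
(((-609110 + 1127603) + 490861) + K(-876))/(2332295 + l(1836, 1476)) = (((-609110 + 1127603) + 490861) + 1276)/(2332295 + (-46 + 1836 + 1476)) = ((518493 + 490861) + 1276)/(2332295 + 3266) = (1009354 + 1276)/2335561 = 1010630*(1/2335561) = 1010630/2335561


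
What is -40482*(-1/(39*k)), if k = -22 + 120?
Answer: 519/49 ≈ 10.592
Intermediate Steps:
k = 98
-40482*(-1/(39*k)) = -40482/((-39*98)) = -40482/(-3822) = -40482*(-1/3822) = 519/49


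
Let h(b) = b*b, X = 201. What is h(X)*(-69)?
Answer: -2787669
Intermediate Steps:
h(b) = b**2
h(X)*(-69) = 201**2*(-69) = 40401*(-69) = -2787669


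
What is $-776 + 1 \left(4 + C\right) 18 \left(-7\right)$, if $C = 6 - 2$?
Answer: $-1784$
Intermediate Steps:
$C = 4$ ($C = 6 - 2 = 4$)
$-776 + 1 \left(4 + C\right) 18 \left(-7\right) = -776 + 1 \left(4 + 4\right) 18 \left(-7\right) = -776 + 1 \cdot 8 \cdot 18 \left(-7\right) = -776 + 8 \cdot 18 \left(-7\right) = -776 + 144 \left(-7\right) = -776 - 1008 = -1784$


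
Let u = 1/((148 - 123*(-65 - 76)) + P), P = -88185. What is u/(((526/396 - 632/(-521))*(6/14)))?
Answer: -120351/9266534173 ≈ -1.2988e-5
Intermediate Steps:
u = -1/70694 (u = 1/((148 - 123*(-65 - 76)) - 88185) = 1/((148 - 123*(-141)) - 88185) = 1/((148 + 17343) - 88185) = 1/(17491 - 88185) = 1/(-70694) = -1/70694 ≈ -1.4145e-5)
u/(((526/396 - 632/(-521))*(6/14))) = -7/(3*(526/396 - 632/(-521)))/70694 = -7/(3*(526*(1/396) - 632*(-1/521)))/70694 = -7/(3*(263/198 + 632/521))/70694 = -1/(70694*((262159/103158)*(3/7))) = -1/(70694*262159/240702) = -1/70694*240702/262159 = -120351/9266534173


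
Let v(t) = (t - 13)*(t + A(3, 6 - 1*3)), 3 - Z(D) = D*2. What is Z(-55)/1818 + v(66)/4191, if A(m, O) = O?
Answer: 2374003/2539746 ≈ 0.93474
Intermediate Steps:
Z(D) = 3 - 2*D (Z(D) = 3 - D*2 = 3 - 2*D)
v(t) = (-13 + t)*(3 + t) (v(t) = (t - 13)*(t + (6 - 1*3)) = (-13 + t)*(t + (6 - 3)) = (-13 + t)*(t + 3) = (-13 + t)*(3 + t))
Z(-55)/1818 + v(66)/4191 = (3 - 2*(-55))/1818 + (-39 + 66**2 - 10*66)/4191 = (3 + 110)*(1/1818) + (-39 + 4356 - 660)*(1/4191) = 113*(1/1818) + 3657*(1/4191) = 113/1818 + 1219/1397 = 2374003/2539746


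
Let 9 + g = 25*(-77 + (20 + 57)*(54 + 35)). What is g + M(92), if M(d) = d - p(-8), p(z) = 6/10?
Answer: 847412/5 ≈ 1.6948e+5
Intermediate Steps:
p(z) = ⅗ (p(z) = 6*(⅒) = ⅗)
M(d) = -⅗ + d (M(d) = d - 1*⅗ = d - ⅗ = -⅗ + d)
g = 169391 (g = -9 + 25*(-77 + (20 + 57)*(54 + 35)) = -9 + 25*(-77 + 77*89) = -9 + 25*(-77 + 6853) = -9 + 25*6776 = -9 + 169400 = 169391)
g + M(92) = 169391 + (-⅗ + 92) = 169391 + 457/5 = 847412/5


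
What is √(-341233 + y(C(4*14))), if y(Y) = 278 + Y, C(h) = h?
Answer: I*√340899 ≈ 583.87*I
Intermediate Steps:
√(-341233 + y(C(4*14))) = √(-341233 + (278 + 4*14)) = √(-341233 + (278 + 56)) = √(-341233 + 334) = √(-340899) = I*√340899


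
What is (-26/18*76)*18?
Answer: -1976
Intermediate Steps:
(-26/18*76)*18 = (-26*1/18*76)*18 = -13/9*76*18 = -988/9*18 = -1976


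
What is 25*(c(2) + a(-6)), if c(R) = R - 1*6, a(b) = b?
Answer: -250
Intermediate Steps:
c(R) = -6 + R (c(R) = R - 6 = -6 + R)
25*(c(2) + a(-6)) = 25*((-6 + 2) - 6) = 25*(-4 - 6) = 25*(-10) = -250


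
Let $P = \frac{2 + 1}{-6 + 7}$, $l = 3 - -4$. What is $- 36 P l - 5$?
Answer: $-761$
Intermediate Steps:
$l = 7$ ($l = 3 + 4 = 7$)
$P = 3$ ($P = \frac{3}{1} = 3 \cdot 1 = 3$)
$- 36 P l - 5 = - 36 \cdot 3 \cdot 7 - 5 = \left(-36\right) 21 - 5 = -756 - 5 = -761$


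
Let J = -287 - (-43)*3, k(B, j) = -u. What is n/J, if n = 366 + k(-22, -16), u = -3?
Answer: -369/158 ≈ -2.3354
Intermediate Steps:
k(B, j) = 3 (k(B, j) = -1*(-3) = 3)
n = 369 (n = 366 + 3 = 369)
J = -158 (J = -287 - 1*(-129) = -287 + 129 = -158)
n/J = 369/(-158) = 369*(-1/158) = -369/158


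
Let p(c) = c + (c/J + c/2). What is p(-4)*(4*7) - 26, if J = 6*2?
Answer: -610/3 ≈ -203.33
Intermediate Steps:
J = 12
p(c) = 19*c/12 (p(c) = c + (c/12 + c/2) = c + 7*c/12 = 19*c/12)
p(-4)*(4*7) - 26 = ((19/12)*(-4))*(4*7) - 26 = -19/3*28 - 26 = -532/3 - 26 = -610/3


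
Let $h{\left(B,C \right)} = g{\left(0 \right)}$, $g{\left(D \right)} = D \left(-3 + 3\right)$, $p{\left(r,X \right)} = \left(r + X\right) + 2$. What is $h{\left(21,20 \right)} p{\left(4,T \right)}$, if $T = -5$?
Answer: $0$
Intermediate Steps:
$p{\left(r,X \right)} = 2 + X + r$ ($p{\left(r,X \right)} = \left(X + r\right) + 2 = 2 + X + r$)
$g{\left(D \right)} = 0$ ($g{\left(D \right)} = D 0 = 0$)
$h{\left(B,C \right)} = 0$
$h{\left(21,20 \right)} p{\left(4,T \right)} = 0 \left(2 - 5 + 4\right) = 0 \cdot 1 = 0$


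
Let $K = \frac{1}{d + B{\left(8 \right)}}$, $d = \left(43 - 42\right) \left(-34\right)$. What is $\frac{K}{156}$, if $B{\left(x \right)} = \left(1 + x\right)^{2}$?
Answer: $\frac{1}{7332} \approx 0.00013639$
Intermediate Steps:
$d = -34$ ($d = \left(43 - 42\right) \left(-34\right) = 1 \left(-34\right) = -34$)
$K = \frac{1}{47}$ ($K = \frac{1}{-34 + \left(1 + 8\right)^{2}} = \frac{1}{-34 + 9^{2}} = \frac{1}{-34 + 81} = \frac{1}{47} \approx 0.021277$)
$\frac{K}{156} = \frac{1}{47 \cdot 156} = \frac{1}{47} \cdot \frac{1}{156} = \frac{1}{7332}$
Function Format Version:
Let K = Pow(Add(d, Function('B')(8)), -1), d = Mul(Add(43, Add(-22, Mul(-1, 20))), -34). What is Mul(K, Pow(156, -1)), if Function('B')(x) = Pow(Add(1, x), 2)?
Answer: Rational(1, 7332) ≈ 0.00013639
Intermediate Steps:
d = -34 (d = Mul(Add(43, Add(-22, -20)), -34) = Mul(Add(43, -42), -34) = Mul(1, -34) = -34)
K = Rational(1, 47) (K = Pow(Add(-34, Pow(Add(1, 8), 2)), -1) = Pow(Add(-34, Pow(9, 2)), -1) = Pow(Add(-34, 81), -1) = Pow(47, -1) = Rational(1, 47) ≈ 0.021277)
Mul(K, Pow(156, -1)) = Mul(Rational(1, 47), Pow(156, -1)) = Mul(Rational(1, 47), Rational(1, 156)) = Rational(1, 7332)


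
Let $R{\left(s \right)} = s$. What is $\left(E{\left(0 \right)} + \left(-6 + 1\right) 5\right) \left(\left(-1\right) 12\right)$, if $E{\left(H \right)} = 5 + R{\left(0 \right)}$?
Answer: $240$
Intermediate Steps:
$E{\left(H \right)} = 5$ ($E{\left(H \right)} = 5 + 0 = 5$)
$\left(E{\left(0 \right)} + \left(-6 + 1\right) 5\right) \left(\left(-1\right) 12\right) = \left(5 + \left(-6 + 1\right) 5\right) \left(\left(-1\right) 12\right) = \left(5 - 25\right) \left(-12\right) = \left(-20\right) \left(-12\right) = 240$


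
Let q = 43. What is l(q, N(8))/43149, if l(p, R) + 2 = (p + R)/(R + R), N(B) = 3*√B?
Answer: -1/28766 + 43*√2/1035576 ≈ 2.3959e-5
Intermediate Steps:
l(p, R) = -2 + (R + p)/(2*R) (l(p, R) = -2 + (p + R)/(R + R) = -2 + (R + p)/((2*R)) = -2 + (R + p)*(1/(2*R)) = -2 + (R + p)/(2*R))
l(q, N(8))/43149 = ((43 - 9*√8)/(2*((3*√8))))/43149 = ((43 - 9*2*√2)/(2*((3*(2*√2)))))*(1/43149) = ((43 - 18*√2)/(2*((6*√2))))*(1/43149) = ((√2/12)*(43 - 18*√2)/2)*(1/43149) = (√2*(43 - 18*√2)/24)*(1/43149) = √2*(43 - 18*√2)/1035576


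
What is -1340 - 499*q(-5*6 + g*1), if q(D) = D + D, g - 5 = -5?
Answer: 28600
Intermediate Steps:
g = 0 (g = 5 - 5 = 0)
q(D) = 2*D
-1340 - 499*q(-5*6 + g*1) = -1340 - 998*(-5*6 + 0*1) = -1340 - 998*(-30 + 0) = -1340 - 998*(-30) = -1340 - 499*(-60) = -1340 + 29940 = 28600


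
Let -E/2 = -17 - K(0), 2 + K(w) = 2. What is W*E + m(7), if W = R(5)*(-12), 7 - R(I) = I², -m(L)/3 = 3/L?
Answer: 51399/7 ≈ 7342.7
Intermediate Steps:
K(w) = 0 (K(w) = -2 + 2 = 0)
m(L) = -9/L
R(I) = 7 - I²
E = 34 (E = -2*(-17 - 1*0) = -2*(-17 + 0) = -2*(-17) = 34)
W = 216 (W = (7 - 1*5²)*(-12) = (7 - 1*25)*(-12) = (7 - 25)*(-12) = -18*(-12) = 216)
W*E + m(7) = 216*34 - 9/7 = 7344 - 9*⅐ = 7344 - 9/7 = 51399/7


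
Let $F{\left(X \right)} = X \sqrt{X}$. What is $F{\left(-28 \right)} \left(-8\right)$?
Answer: $448 i \sqrt{7} \approx 1185.3 i$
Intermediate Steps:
$F{\left(X \right)} = X^{\frac{3}{2}}$
$F{\left(-28 \right)} \left(-8\right) = \left(-28\right)^{\frac{3}{2}} \left(-8\right) = - 56 i \sqrt{7} \left(-8\right) = 448 i \sqrt{7}$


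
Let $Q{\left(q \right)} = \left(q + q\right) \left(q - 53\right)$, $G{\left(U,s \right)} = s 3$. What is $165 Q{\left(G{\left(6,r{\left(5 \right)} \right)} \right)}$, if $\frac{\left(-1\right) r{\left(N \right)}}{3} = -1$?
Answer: $-130680$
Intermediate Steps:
$r{\left(N \right)} = 3$ ($r{\left(N \right)} = \left(-3\right) \left(-1\right) = 3$)
$G{\left(U,s \right)} = 3 s$
$Q{\left(q \right)} = 2 q \left(-53 + q\right)$
$165 Q{\left(G{\left(6,r{\left(5 \right)} \right)} \right)} = 165 \cdot 2 \cdot 3 \cdot 3 \left(-53 + 3 \cdot 3\right) = 165 \cdot 2 \cdot 9 \left(-53 + 9\right) = 165 \cdot 2 \cdot 9 \left(-44\right) = 165 \left(-792\right) = -130680$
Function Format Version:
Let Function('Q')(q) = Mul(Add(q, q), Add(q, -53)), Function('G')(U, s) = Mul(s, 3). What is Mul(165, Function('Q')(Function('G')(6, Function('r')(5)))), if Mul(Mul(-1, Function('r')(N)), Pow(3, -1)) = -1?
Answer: -130680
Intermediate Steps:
Function('r')(N) = 3 (Function('r')(N) = Mul(-3, -1) = 3)
Function('G')(U, s) = Mul(3, s)
Function('Q')(q) = Mul(2, q, Add(-53, q)) (Function('Q')(q) = Mul(Mul(2, q), Add(-53, q)) = Mul(2, q, Add(-53, q)))
Mul(165, Function('Q')(Function('G')(6, Function('r')(5)))) = Mul(165, Mul(2, Mul(3, 3), Add(-53, Mul(3, 3)))) = Mul(165, Mul(2, 9, Add(-53, 9))) = Mul(165, Mul(2, 9, -44)) = Mul(165, -792) = -130680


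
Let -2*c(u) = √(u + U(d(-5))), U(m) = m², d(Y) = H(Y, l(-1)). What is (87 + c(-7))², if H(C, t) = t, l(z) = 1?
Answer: (174 - I*√6)²/4 ≈ 7567.5 - 213.11*I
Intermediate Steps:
d(Y) = 1
c(u) = -√(1 + u)/2 (c(u) = -√(u + 1²)/2 = -√(u + 1)/2 = -√(1 + u)/2)
(87 + c(-7))² = (87 - √(1 - 7)/2)² = (87 - I*√6/2)²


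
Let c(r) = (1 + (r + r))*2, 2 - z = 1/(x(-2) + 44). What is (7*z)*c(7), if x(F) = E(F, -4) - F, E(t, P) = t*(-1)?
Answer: 3325/8 ≈ 415.63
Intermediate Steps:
E(t, P) = -t
x(F) = -2*F (x(F) = -F - F = -2*F)
z = 95/48 (z = 2 - 1/(-2*(-2) + 44) = 2 - 1/(4 + 44) = 2 - 1/48 = 95/48 ≈ 1.9792)
c(r) = 2 + 4*r (c(r) = (1 + 2*r)*2 = 2 + 4*r)
(7*z)*c(7) = (7*(95/48))*(2 + 4*7) = 665*(2 + 28)/48 = (665/48)*30 = 3325/8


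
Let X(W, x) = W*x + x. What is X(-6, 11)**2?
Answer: 3025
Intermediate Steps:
X(W, x) = x + W*x
X(-6, 11)**2 = (11*(1 - 6))**2 = (11*(-5))**2 = (-55)**2 = 3025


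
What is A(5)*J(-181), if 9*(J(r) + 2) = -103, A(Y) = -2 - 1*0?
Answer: 242/9 ≈ 26.889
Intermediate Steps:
A(Y) = -2 (A(Y) = -2 + 0 = -2)
J(r) = -121/9 (J(r) = -2 + (1/9)*(-103) = -2 - 103/9 = -121/9)
A(5)*J(-181) = -2*(-121/9) = 242/9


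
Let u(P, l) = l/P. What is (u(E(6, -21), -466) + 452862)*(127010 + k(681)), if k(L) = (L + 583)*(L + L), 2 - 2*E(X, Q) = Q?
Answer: 19252743920732/23 ≈ 8.3708e+11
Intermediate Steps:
E(X, Q) = 1 - Q/2
k(L) = 2*L*(583 + L) (k(L) = (583 + L)*(2*L) = 2*L*(583 + L))
(u(E(6, -21), -466) + 452862)*(127010 + k(681)) = (-466/(1 - ½*(-21)) + 452862)*(127010 + 2*681*(583 + 681)) = (-466/(1 + 21/2) + 452862)*(127010 + 2*681*1264) = (-466/23/2 + 452862)*(127010 + 1721568) = (-466*2/23 + 452862)*1848578 = (-932/23 + 452862)*1848578 = (10414894/23)*1848578 = 19252743920732/23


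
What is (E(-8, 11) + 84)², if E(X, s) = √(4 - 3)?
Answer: 7225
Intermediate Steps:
E(X, s) = 1 (E(X, s) = √1 = 1)
(E(-8, 11) + 84)² = (1 + 84)² = 85² = 7225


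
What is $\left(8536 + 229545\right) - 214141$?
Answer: $23940$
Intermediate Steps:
$\left(8536 + 229545\right) - 214141 = 238081 - 214141 = 23940$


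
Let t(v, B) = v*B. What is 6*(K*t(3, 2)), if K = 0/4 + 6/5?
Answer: 216/5 ≈ 43.200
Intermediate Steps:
t(v, B) = B*v
K = 6/5 (K = 0*(¼) + 6*(⅕) = 0 + 6/5 = 6/5 ≈ 1.2000)
6*(K*t(3, 2)) = 6*(6*(2*3)/5) = 6*((6/5)*6) = 6*(36/5) = 216/5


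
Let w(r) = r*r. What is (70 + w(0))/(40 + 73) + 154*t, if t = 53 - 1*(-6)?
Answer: 1026788/113 ≈ 9086.6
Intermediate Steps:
w(r) = r²
t = 59 (t = 53 + 6 = 59)
(70 + w(0))/(40 + 73) + 154*t = (70 + 0²)/(40 + 73) + 154*59 = (70 + 0)/113 + 9086 = 70*(1/113) + 9086 = 70/113 + 9086 = 1026788/113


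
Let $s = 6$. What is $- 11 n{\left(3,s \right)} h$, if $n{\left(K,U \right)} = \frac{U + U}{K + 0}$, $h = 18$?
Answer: $-792$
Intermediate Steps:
$n{\left(K,U \right)} = \frac{2 U}{K}$
$- 11 n{\left(3,s \right)} h = - 11 \cdot 2 \cdot 6 \cdot \frac{1}{3} \cdot 18 = \left(-11\right) 4 \cdot 18 = \left(-44\right) 18 = -792$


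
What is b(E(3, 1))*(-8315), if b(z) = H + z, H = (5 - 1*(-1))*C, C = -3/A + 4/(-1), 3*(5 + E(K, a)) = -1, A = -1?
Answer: 282710/3 ≈ 94237.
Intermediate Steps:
E(K, a) = -16/3 (E(K, a) = -5 + (⅓)*(-1) = -5 - ⅓ = -16/3)
C = -1 (C = -3/(-1) + 4/(-1) = -3*(-1) + 4*(-1) = 3 - 4 = -1)
H = -6 (H = (5 - 1*(-1))*(-1) = (5 + 1)*(-1) = 6*(-1) = -6)
b(z) = -6 + z
b(E(3, 1))*(-8315) = (-6 - 16/3)*(-8315) = -34/3*(-8315) = 282710/3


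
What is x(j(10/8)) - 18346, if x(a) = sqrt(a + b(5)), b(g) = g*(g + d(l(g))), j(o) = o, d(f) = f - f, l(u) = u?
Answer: -18346 + sqrt(105)/2 ≈ -18341.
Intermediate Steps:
d(f) = 0
b(g) = g**2 (b(g) = g*(g + 0) = g*g = g**2)
x(a) = sqrt(25 + a) (x(a) = sqrt(a + 5**2) = sqrt(a + 25) = sqrt(25 + a))
x(j(10/8)) - 18346 = sqrt(25 + 10/8) - 18346 = sqrt(25 + 10*(1/8)) - 18346 = sqrt(25 + 5/4) - 18346 = sqrt(105/4) - 18346 = sqrt(105)/2 - 18346 = -18346 + sqrt(105)/2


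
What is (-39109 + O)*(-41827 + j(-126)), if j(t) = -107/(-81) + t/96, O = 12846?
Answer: 1423658952403/1296 ≈ 1.0985e+9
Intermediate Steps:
j(t) = 107/81 + t/96 (j(t) = -107*(-1/81) + t*(1/96) = 107/81 + t/96)
(-39109 + O)*(-41827 + j(-126)) = (-39109 + 12846)*(-41827 + (107/81 + (1/96)*(-126))) = -26263*(-41827 + (107/81 - 21/16)) = -26263*(-41827 + 11/1296) = -26263*(-54207781/1296) = 1423658952403/1296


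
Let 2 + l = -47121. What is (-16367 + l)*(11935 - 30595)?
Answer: 1184723400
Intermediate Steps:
l = -47123 (l = -2 - 47121 = -47123)
(-16367 + l)*(11935 - 30595) = (-16367 - 47123)*(11935 - 30595) = -63490*(-18660) = 1184723400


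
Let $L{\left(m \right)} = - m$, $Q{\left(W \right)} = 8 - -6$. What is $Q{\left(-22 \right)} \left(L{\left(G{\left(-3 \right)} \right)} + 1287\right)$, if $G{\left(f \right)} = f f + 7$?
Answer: $17794$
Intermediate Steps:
$Q{\left(W \right)} = 14$ ($Q{\left(W \right)} = 8 + 6 = 14$)
$G{\left(f \right)} = 7 + f^{2}$ ($G{\left(f \right)} = f^{2} + 7 = 7 + f^{2}$)
$Q{\left(-22 \right)} \left(L{\left(G{\left(-3 \right)} \right)} + 1287\right) = 14 \left(- (7 + \left(-3\right)^{2}) + 1287\right) = 14 \left(- (7 + 9) + 1287\right) = 14 \left(\left(-1\right) 16 + 1287\right) = 14 \left(-16 + 1287\right) = 14 \cdot 1271 = 17794$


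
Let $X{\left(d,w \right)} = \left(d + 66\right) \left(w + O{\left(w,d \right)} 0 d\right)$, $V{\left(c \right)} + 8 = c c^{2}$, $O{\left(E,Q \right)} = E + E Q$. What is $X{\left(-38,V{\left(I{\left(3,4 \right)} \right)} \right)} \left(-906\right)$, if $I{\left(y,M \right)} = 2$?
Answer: $0$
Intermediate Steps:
$V{\left(c \right)} = -8 + c^{3}$ ($V{\left(c \right)} = -8 + c c^{2} = -8 + c^{3}$)
$X{\left(d,w \right)} = w \left(66 + d\right)$ ($X{\left(d,w \right)} = \left(d + 66\right) \left(w + w \left(1 + d\right) 0 d\right) = \left(66 + d\right) \left(w + 0 d\right) = \left(66 + d\right) \left(w + 0\right) = \left(66 + d\right) w = w \left(66 + d\right)$)
$X{\left(-38,V{\left(I{\left(3,4 \right)} \right)} \right)} \left(-906\right) = \left(-8 + 2^{3}\right) \left(66 - 38\right) \left(-906\right) = \left(-8 + 8\right) 28 \left(-906\right) = 0 \cdot 28 \left(-906\right) = 0 \left(-906\right) = 0$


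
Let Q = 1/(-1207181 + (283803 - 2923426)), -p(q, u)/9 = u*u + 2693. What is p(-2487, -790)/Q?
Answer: 21700348376148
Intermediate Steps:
p(q, u) = -24237 - 9*u² (p(q, u) = -9*(u*u + 2693) = -9*(u² + 2693) = -9*(2693 + u²) = -24237 - 9*u²)
Q = -1/3846804 (Q = 1/(-1207181 - 2639623) = 1/(-3846804) = -1/3846804 ≈ -2.5996e-7)
p(-2487, -790)/Q = (-24237 - 9*(-790)²)/(-1/3846804) = (-24237 - 9*624100)*(-3846804) = (-24237 - 5616900)*(-3846804) = -5641137*(-3846804) = 21700348376148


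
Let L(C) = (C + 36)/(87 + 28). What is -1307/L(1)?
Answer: -150305/37 ≈ -4062.3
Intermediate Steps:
L(C) = 36/115 + C/115 (L(C) = (36 + C)/115 = (36 + C)*(1/115) = 36/115 + C/115)
-1307/L(1) = -1307/(36/115 + (1/115)*1) = -1307/(36/115 + 1/115) = -1307/37/115 = -1307*115/37 = -150305/37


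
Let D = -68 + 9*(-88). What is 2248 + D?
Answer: 1388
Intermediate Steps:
D = -860 (D = -68 - 792 = -860)
2248 + D = 2248 - 860 = 1388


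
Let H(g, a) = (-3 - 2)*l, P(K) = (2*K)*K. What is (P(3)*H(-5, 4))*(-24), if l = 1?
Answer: 2160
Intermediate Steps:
P(K) = 2*K²
H(g, a) = -5 (H(g, a) = (-3 - 2)*1 = -5*1 = -5)
(P(3)*H(-5, 4))*(-24) = ((2*3²)*(-5))*(-24) = ((2*9)*(-5))*(-24) = (18*(-5))*(-24) = -90*(-24) = 2160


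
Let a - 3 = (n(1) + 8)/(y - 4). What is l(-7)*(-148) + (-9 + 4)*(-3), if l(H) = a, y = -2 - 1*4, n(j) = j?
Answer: -1479/5 ≈ -295.80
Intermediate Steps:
y = -6 (y = -2 - 4 = -6)
a = 21/10 (a = 3 + (1 + 8)/(-6 - 4) = 3 + 9/(-10) = 3 + 9*(-1/10) = 3 - 9/10 = 21/10 ≈ 2.1000)
l(H) = 21/10
l(-7)*(-148) + (-9 + 4)*(-3) = (21/10)*(-148) + (-9 + 4)*(-3) = -1554/5 - 5*(-3) = -1554/5 + 15 = -1479/5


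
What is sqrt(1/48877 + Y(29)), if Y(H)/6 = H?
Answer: sqrt(415679285323)/48877 ≈ 13.191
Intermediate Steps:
Y(H) = 6*H
sqrt(1/48877 + Y(29)) = sqrt(1/48877 + 6*29) = sqrt(1/48877 + 174) = sqrt(8504599/48877) = sqrt(415679285323)/48877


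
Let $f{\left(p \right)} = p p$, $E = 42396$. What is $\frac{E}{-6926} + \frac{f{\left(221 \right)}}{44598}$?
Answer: $- \frac{776252021}{154442874} \approx -5.0261$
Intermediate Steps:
$f{\left(p \right)} = p^{2}$
$\frac{E}{-6926} + \frac{f{\left(221 \right)}}{44598} = \frac{42396}{-6926} + \frac{221^{2}}{44598} = 42396 \left(- \frac{1}{6926}\right) + 48841 \cdot \frac{1}{44598} = - \frac{21198}{3463} + \frac{48841}{44598} = - \frac{776252021}{154442874}$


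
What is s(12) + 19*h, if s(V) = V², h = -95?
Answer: -1661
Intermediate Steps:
s(12) + 19*h = 12² + 19*(-95) = 144 - 1805 = -1661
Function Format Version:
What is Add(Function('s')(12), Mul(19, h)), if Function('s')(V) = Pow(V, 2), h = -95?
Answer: -1661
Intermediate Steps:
Add(Function('s')(12), Mul(19, h)) = Add(Pow(12, 2), Mul(19, -95)) = Add(144, -1805) = -1661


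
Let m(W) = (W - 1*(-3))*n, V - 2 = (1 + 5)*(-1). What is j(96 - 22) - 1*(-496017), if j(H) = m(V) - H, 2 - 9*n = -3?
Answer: 4463482/9 ≈ 4.9594e+5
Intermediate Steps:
n = 5/9 (n = 2/9 - 1/9*(-3) = 2/9 + 1/3 = 5/9 ≈ 0.55556)
V = -4 (V = 2 + (1 + 5)*(-1) = 2 + 6*(-1) = 2 - 6 = -4)
m(W) = 5/3 + 5*W/9 (m(W) = (W - 1*(-3))*(5/9) = (W + 3)*(5/9) = (3 + W)*(5/9) = 5/3 + 5*W/9)
j(H) = -5/9 - H (j(H) = (5/3 + (5/9)*(-4)) - H = (5/3 - 20/9) - H = -5/9 - H)
j(96 - 22) - 1*(-496017) = (-5/9 - (96 - 22)) - 1*(-496017) = (-5/9 - 1*74) + 496017 = (-5/9 - 74) + 496017 = -671/9 + 496017 = 4463482/9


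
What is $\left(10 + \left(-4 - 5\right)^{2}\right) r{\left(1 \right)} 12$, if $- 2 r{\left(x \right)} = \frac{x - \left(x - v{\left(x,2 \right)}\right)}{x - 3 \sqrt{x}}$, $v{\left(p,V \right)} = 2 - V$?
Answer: $0$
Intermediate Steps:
$r{\left(x \right)} = 0$ ($r{\left(x \right)} = - \frac{\left(x + \left(\left(2 - 2\right) - x\right)\right) \frac{1}{x - 3 \sqrt{x}}}{2} = - \frac{\left(x + \left(0 - x\right)\right) \frac{1}{x - 3 \sqrt{x}}}{2} = - \frac{\left(x - x\right) \frac{1}{x - 3 \sqrt{x}}}{2} = - \frac{0 \frac{1}{x - 3 \sqrt{x}}}{2} = \left(- \frac{1}{2}\right) 0 = 0$)
$\left(10 + \left(-4 - 5\right)^{2}\right) r{\left(1 \right)} 12 = \left(10 + \left(-4 - 5\right)^{2}\right) 0 \cdot 12 = \left(10 + \left(-9\right)^{2}\right) 0 \cdot 12 = \left(10 + 81\right) 0 \cdot 12 = 91 \cdot 0 \cdot 12 = 0 \cdot 12 = 0$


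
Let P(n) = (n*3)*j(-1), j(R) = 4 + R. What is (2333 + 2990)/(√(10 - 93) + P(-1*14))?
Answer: -670698/15959 - 5323*I*√83/15959 ≈ -42.026 - 3.0387*I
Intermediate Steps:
P(n) = 9*n (P(n) = (n*3)*(4 - 1) = (3*n)*3 = 9*n)
(2333 + 2990)/(√(10 - 93) + P(-1*14)) = (2333 + 2990)/(√(10 - 93) + 9*(-1*14)) = 5323/(√(-83) + 9*(-14)) = 5323/(I*√83 - 126) = 5323/(-126 + I*√83)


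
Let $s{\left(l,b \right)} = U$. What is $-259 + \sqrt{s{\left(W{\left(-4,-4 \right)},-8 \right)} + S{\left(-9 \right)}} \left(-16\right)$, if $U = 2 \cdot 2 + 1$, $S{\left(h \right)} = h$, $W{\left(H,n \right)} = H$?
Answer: $-259 - 32 i \approx -259.0 - 32.0 i$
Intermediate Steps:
$U = 5$ ($U = 4 + 1 = 5$)
$s{\left(l,b \right)} = 5$
$-259 + \sqrt{s{\left(W{\left(-4,-4 \right)},-8 \right)} + S{\left(-9 \right)}} \left(-16\right) = -259 + \sqrt{5 - 9} \left(-16\right) = -259 + \sqrt{-4} \left(-16\right) = -259 + 2 i \left(-16\right) = -259 - 32 i$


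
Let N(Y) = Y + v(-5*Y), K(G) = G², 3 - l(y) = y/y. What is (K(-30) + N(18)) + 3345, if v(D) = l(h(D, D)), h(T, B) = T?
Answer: 4265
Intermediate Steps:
l(y) = 2 (l(y) = 3 - y/y = 3 - 1*1 = 3 - 1 = 2)
v(D) = 2
N(Y) = 2 + Y (N(Y) = Y + 2 = 2 + Y)
(K(-30) + N(18)) + 3345 = ((-30)² + (2 + 18)) + 3345 = (900 + 20) + 3345 = 920 + 3345 = 4265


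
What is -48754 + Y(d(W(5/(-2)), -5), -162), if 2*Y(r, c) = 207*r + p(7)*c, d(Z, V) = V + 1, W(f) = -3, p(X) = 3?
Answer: -49411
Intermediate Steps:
d(Z, V) = 1 + V
Y(r, c) = 3*c/2 + 207*r/2 (Y(r, c) = (207*r + 3*c)/2 = (3*c + 207*r)/2 = 3*c/2 + 207*r/2)
-48754 + Y(d(W(5/(-2)), -5), -162) = -48754 + ((3/2)*(-162) + 207*(1 - 5)/2) = -48754 + (-243 + (207/2)*(-4)) = -48754 + (-243 - 414) = -48754 - 657 = -49411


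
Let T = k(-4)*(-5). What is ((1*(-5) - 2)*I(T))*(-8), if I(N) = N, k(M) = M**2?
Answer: -4480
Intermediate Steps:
T = -80 (T = (-4)**2*(-5) = 16*(-5) = -80)
((1*(-5) - 2)*I(T))*(-8) = ((1*(-5) - 2)*(-80))*(-8) = ((-5 - 2)*(-80))*(-8) = -7*(-80)*(-8) = 560*(-8) = -4480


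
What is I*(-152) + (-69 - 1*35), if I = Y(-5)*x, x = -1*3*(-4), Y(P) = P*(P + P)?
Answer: -91304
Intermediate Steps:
Y(P) = 2*P² (Y(P) = P*(2*P) = 2*P²)
x = 12 (x = -3*(-4) = 12)
I = 600 (I = (2*(-5)²)*12 = (2*25)*12 = 50*12 = 600)
I*(-152) + (-69 - 1*35) = 600*(-152) + (-69 - 1*35) = -91200 + (-69 - 35) = -91200 - 104 = -91304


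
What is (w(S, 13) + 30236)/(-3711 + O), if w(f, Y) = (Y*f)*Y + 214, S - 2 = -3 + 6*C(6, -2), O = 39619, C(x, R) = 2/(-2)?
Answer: 29267/35908 ≈ 0.81505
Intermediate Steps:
C(x, R) = -1 (C(x, R) = 2*(-½) = -1)
S = -7 (S = 2 + (-3 + 6*(-1)) = 2 + (-3 - 6) = 2 - 9 = -7)
w(f, Y) = 214 + f*Y² (w(f, Y) = f*Y² + 214 = 214 + f*Y²)
(w(S, 13) + 30236)/(-3711 + O) = ((214 - 7*13²) + 30236)/(-3711 + 39619) = ((214 - 7*169) + 30236)/35908 = ((214 - 1183) + 30236)*(1/35908) = (-969 + 30236)*(1/35908) = 29267*(1/35908) = 29267/35908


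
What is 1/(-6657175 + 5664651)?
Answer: -1/992524 ≈ -1.0075e-6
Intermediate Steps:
1/(-6657175 + 5664651) = 1/(-992524) = -1/992524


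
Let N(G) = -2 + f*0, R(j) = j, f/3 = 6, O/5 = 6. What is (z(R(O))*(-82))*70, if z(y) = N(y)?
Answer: 11480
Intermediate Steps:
O = 30 (O = 5*6 = 30)
f = 18 (f = 3*6 = 18)
N(G) = -2 (N(G) = -2 + 18*0 = -2 + 0 = -2)
z(y) = -2
(z(R(O))*(-82))*70 = -2*(-82)*70 = 164*70 = 11480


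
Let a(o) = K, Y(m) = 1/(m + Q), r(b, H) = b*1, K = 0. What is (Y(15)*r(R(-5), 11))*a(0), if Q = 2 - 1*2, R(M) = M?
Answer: 0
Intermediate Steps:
r(b, H) = b
Q = 0 (Q = 2 - 2 = 0)
Y(m) = 1/m (Y(m) = 1/(m + 0) = 1/m)
a(o) = 0
(Y(15)*r(R(-5), 11))*a(0) = (-5/15)*0 = ((1/15)*(-5))*0 = -1/3*0 = 0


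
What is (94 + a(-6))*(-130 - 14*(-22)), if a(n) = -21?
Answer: 12994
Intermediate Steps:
(94 + a(-6))*(-130 - 14*(-22)) = (94 - 21)*(-130 - 14*(-22)) = 73*(-130 + 308) = 73*178 = 12994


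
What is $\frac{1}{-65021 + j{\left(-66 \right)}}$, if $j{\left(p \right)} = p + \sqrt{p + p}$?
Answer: $- \frac{5917}{385119791} - \frac{2 i \sqrt{33}}{4236317701} \approx -1.5364 \cdot 10^{-5} - 2.7121 \cdot 10^{-9} i$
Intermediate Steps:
$j{\left(p \right)} = p + \sqrt{2} \sqrt{p}$ ($j{\left(p \right)} = p + \sqrt{2 p} = p + \sqrt{2} \sqrt{p}$)
$\frac{1}{-65021 + j{\left(-66 \right)}} = \frac{1}{-65021 - \left(66 - \sqrt{2} \sqrt{-66}\right)} = \frac{1}{-65021 - \left(66 - \sqrt{2} i \sqrt{66}\right)} = \frac{1}{-65021 - \left(66 - 2 i \sqrt{33}\right)} = \frac{1}{-65087 + 2 i \sqrt{33}}$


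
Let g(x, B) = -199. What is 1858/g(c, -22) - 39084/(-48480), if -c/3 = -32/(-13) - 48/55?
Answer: -6858177/803960 ≈ -8.5305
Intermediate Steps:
c = -3408/715 (c = -3*(-32/(-13) - 48/55) = -3*(-32*(-1/13) - 48*1/55) = -3*(32/13 - 48/55) = -3*1136/715 = -3408/715 ≈ -4.7664)
1858/g(c, -22) - 39084/(-48480) = 1858/(-199) - 39084/(-48480) = 1858*(-1/199) - 39084*(-1/48480) = -1858/199 + 3257/4040 = -6858177/803960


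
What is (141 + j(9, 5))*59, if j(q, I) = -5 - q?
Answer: 7493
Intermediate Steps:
(141 + j(9, 5))*59 = (141 + (-5 - 1*9))*59 = (141 + (-5 - 9))*59 = (141 - 14)*59 = 127*59 = 7493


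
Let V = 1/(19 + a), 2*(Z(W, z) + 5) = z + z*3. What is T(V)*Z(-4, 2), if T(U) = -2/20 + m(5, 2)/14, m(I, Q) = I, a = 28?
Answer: -9/35 ≈ -0.25714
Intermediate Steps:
Z(W, z) = -5 + 2*z (Z(W, z) = -5 + (z + z*3)/2 = -5 + (z + 3*z)/2 = -5 + (4*z)/2 = -5 + 2*z)
V = 1/47 (V = 1/(19 + 28) = 1/47 ≈ 0.021277)
T(U) = 9/35 (T(U) = -2/20 + 5/14 = -2*1/20 + 5*(1/14) = -⅒ + 5/14 = 9/35)
T(V)*Z(-4, 2) = 9*(-5 + 2*2)/35 = 9*(-5 + 4)/35 = (9/35)*(-1) = -9/35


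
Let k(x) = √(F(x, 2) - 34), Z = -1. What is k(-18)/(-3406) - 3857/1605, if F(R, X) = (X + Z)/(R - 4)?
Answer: -3857/1605 - I*√16478/74932 ≈ -2.4031 - 0.0017131*I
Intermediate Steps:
F(R, X) = (-1 + X)/(-4 + R) (F(R, X) = (X - 1)/(R - 4) = (-1 + X)/(-4 + R))
k(x) = √(-34 + 1/(-4 + x)) (k(x) = √((-1 + 2)/(-4 + x) - 34) = √(1/(-4 + x) - 34) = √(-34 + 1/(-4 + x)))
k(-18)/(-3406) - 3857/1605 = √((137 - 34*(-18))/(-4 - 18))/(-3406) - 3857/1605 = √((137 + 612)/(-22))*(-1/3406) - 3857*1/1605 = √(-1/22*749)*(-1/3406) - 3857/1605 = √(-749/22)*(-1/3406) - 3857/1605 = (I*√16478/22)*(-1/3406) - 3857/1605 = -I*√16478/74932 - 3857/1605 = -3857/1605 - I*√16478/74932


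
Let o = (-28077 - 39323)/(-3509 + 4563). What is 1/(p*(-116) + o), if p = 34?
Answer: -527/2112188 ≈ -0.00024950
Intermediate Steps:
o = -33700/527 (o = -67400/1054 = -67400*1/1054 = -33700/527 ≈ -63.947)
1/(p*(-116) + o) = 1/(34*(-116) - 33700/527) = 1/(-3944 - 33700/527) = 1/(-2112188/527) = -527/2112188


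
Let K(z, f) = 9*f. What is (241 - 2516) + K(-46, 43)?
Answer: -1888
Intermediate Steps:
(241 - 2516) + K(-46, 43) = (241 - 2516) + 9*43 = -2275 + 387 = -1888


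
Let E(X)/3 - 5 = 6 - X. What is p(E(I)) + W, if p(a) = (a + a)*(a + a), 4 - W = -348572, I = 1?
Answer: 352176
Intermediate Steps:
W = 348576 (W = 4 - 1*(-348572) = 4 + 348572 = 348576)
E(X) = 33 - 3*X (E(X) = 15 + 3*(6 - X) = 15 + (18 - 3*X) = 33 - 3*X)
p(a) = 4*a² (p(a) = (2*a)*(2*a) = 4*a²)
p(E(I)) + W = 4*(33 - 3*1)² + 348576 = 4*(33 - 3)² + 348576 = 4*30² + 348576 = 4*900 + 348576 = 3600 + 348576 = 352176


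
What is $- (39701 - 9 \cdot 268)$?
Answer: $-37289$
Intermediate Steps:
$- (39701 - 9 \cdot 268) = - (39701 - 2412) = \left(-1\right) 37289 = -37289$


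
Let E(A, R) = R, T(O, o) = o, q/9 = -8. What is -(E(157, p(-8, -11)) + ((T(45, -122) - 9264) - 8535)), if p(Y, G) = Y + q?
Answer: 18001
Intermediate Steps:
q = -72 (q = 9*(-8) = -72)
p(Y, G) = -72 + Y (p(Y, G) = Y - 72 = -72 + Y)
-(E(157, p(-8, -11)) + ((T(45, -122) - 9264) - 8535)) = -((-72 - 8) + ((-122 - 9264) - 8535)) = -(-80 + (-9386 - 8535)) = -(-80 - 17921) = -1*(-18001) = 18001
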